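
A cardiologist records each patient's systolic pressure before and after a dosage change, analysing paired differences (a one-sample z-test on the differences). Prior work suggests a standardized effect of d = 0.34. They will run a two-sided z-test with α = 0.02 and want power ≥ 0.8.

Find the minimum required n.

n = 87

For power 0.8 need Φ(δ − z_{0.01}) = 0.8, so δ = z_{0.01} + z_{0.20} = 2.326 + 0.842 = 3.168.
(Ignoring the negligible lower-tail rejection probability gives the usual closed-form inversion.)
δ = d·√n ⇒ n = (δ/d)² = (3.168 / 0.34)² = 86.82.
Rounding up, n = 87.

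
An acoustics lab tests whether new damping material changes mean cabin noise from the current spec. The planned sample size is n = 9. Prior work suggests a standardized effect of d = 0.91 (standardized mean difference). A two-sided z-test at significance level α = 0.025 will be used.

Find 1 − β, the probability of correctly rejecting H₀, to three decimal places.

Power ≈ 0.687

Noncentrality parameter: δ = d·√n = 0.91 × √9 = 2.7300
Critical value for a two-sided test at α = 0.025: z_{α/2} = 2.241.
Power = Φ(δ − 2.241) + Φ(−δ − 2.241) = Φ(0.489) + Φ(-4.971) = 0.6874 + 0.0000 = 0.6874.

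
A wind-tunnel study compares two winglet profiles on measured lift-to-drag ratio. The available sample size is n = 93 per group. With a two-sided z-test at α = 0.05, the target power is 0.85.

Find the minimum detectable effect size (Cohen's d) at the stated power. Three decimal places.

Required noncentrality: δ = z_{0.025} + z_{0.15} = 1.960 + 1.036 = 2.996.
(The second rejection-region term Φ(−δ − z_{α/2}) is negligible and dropped.)
δ = d·√(n/2) ⇒ d = δ/√(n/2) = 2.996/√(93/2) = 0.4394.

d ≈ 0.439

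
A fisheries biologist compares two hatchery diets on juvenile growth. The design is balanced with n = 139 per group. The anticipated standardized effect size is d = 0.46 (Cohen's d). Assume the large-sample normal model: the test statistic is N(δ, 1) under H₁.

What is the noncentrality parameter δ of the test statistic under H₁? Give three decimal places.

The noncentrality parameter scales effect size by the design's sample-size factor: δ = d·√(n/2) = 0.46 × √(139/2) = 3.8349

δ ≈ 3.835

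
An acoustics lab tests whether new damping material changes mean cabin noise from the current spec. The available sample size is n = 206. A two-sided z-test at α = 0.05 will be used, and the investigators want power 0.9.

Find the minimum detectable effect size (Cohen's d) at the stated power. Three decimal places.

d ≈ 0.226

Need Φ(δ − 1.960) = 0.9, so δ = 1.960 + 1.282 = 3.242.
(The second rejection-region term Φ(−δ − z_{α/2}) is negligible and dropped.)
δ = d·√n ⇒ d = δ/√n = 3.242/√206 = 0.2258.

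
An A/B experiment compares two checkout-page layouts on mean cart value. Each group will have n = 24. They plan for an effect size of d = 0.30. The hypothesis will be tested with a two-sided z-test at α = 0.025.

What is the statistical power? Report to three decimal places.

Power ≈ 0.115

Noncentrality parameter: δ = d·√(n/2) = 0.30 × √(24/2) = 1.0392
Two-sided α = 0.025 → critical value z_{0.0125} = 2.241.
Power = Φ(δ − 2.241) + Φ(−δ − 2.241) = Φ(-1.202) + Φ(-3.281) = 0.1146 + 0.0005 = 0.1152.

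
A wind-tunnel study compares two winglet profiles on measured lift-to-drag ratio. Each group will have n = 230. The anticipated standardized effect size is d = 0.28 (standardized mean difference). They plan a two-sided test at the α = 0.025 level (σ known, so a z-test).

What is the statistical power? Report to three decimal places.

Power ≈ 0.777

Noncentrality parameter: δ = d·√(n/2) = 0.28 × √(230/2) = 3.0027
Two-sided α = 0.025 → critical value z_{0.0125} = 2.241.
Power = Φ(δ − 2.241) + Φ(−δ − 2.241) = Φ(0.761) + Φ(-5.244) = 0.7767 + 0.0000 = 0.7768.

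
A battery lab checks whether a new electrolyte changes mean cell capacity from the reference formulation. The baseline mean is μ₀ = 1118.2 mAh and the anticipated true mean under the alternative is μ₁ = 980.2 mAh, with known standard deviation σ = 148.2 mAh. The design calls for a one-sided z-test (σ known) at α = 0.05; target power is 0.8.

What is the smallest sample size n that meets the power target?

n = 8

Standardized effect: d = |μ₁ − μ₀| / σ = |980.2 − 1118.2| / 148.2 = 0.9312
For power 0.8 need Φ(δ − z_{0.05}) = 0.8, so δ = z_{0.05} + z_{0.20} = 1.645 + 0.842 = 2.486.
δ = d·√n ⇒ n = (δ/d)² = (2.486 / 0.9312)² = 7.13.
Round up to the next whole unit.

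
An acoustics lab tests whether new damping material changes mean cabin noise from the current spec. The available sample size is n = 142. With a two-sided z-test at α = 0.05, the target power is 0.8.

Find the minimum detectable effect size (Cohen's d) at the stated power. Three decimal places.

Need Φ(δ − 1.960) = 0.8, so δ = 1.960 + 0.842 = 2.802.
(The second rejection-region term Φ(−δ − z_{α/2}) is negligible and dropped.)
δ = d·√n ⇒ d = δ/√n = 2.802/√142 = 0.2351.

d ≈ 0.235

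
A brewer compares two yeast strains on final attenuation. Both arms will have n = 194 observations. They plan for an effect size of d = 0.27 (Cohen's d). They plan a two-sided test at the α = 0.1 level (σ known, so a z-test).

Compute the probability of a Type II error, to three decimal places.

Noncentrality parameter: δ = d·√(n/2) = 0.27 × √(194/2) = 2.6592
Critical value for a two-sided test at α = 0.1: z_{α/2} = 1.645.
Power = Φ(δ − 1.645) + Φ(−δ − 1.645) = Φ(1.014) + Φ(-4.304) = 0.8448 + 0.0000 = 0.8448.
Type II error: β = 1 − power = 1 − 0.8448 = 0.1552.

β ≈ 0.155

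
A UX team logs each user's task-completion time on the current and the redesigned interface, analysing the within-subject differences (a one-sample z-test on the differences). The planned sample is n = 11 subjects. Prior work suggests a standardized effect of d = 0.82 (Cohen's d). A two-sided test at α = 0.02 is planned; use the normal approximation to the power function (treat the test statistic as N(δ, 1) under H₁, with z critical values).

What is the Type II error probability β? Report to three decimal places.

Noncentrality parameter: δ = d·√n = 0.82 × √11 = 2.7196
Two-sided α = 0.02 → critical value z_{0.01} = 2.326.
Power = Φ(δ − 2.326) + Φ(−δ − 2.326) = Φ(0.393) + Φ(-5.046) = 0.6529 + 0.0000 = 0.6529.
Type II error: β = 1 − power = 1 − 0.6529 = 0.3471.

β ≈ 0.347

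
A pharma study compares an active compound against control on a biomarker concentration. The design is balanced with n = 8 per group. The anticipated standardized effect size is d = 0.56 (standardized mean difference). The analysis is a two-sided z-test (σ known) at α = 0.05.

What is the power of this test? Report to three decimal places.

Power ≈ 0.201

Noncentrality parameter: δ = d·√(n/2) = 0.56 × √(8/2) = 1.1200
Critical value for a two-sided test at α = 0.05: z_{α/2} = 1.960.
Power = Φ(δ − 1.960) + Φ(−δ − 1.960) = Φ(-0.840) + Φ(-3.080) = 0.2005 + 0.0010 = 0.2015.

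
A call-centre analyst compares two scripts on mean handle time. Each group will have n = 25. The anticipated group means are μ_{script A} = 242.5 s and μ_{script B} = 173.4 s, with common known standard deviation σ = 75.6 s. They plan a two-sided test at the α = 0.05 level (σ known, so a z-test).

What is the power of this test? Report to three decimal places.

Power ≈ 0.898

Standardized effect: d = |μ_{script A} − μ_{script B}| / σ = |242.5 − 173.4| / 75.6 = 0.9140
Noncentrality parameter: δ = d·√(n/2) = 0.9140 × √(25/2) = 3.2316
Two-sided α = 0.05 → critical value z_{0.025} = 1.960.
Power = Φ(δ − 1.960) + Φ(−δ − 1.960) = Φ(1.272) + Φ(-5.192) = 0.8982 + 0.0000 = 0.8982.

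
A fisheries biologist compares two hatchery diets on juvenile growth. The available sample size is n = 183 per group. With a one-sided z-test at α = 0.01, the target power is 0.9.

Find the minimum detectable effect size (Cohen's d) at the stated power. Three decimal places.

Need Φ(δ − 2.326) = 0.9, so δ = 2.326 + 1.282 = 3.608.
δ = d·√(n/2) ⇒ d = δ/√(n/2) = 3.608/√(183/2) = 0.3772.

d ≈ 0.377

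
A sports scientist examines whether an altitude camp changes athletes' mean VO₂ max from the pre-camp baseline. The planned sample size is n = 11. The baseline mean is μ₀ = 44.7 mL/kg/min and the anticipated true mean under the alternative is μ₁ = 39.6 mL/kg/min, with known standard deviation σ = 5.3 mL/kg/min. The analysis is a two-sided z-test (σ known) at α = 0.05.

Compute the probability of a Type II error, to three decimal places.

Standardized effect: d = |μ₁ − μ₀| / σ = |39.6 − 44.7| / 5.3 = 0.9623
Noncentrality parameter: δ = d·√n = 0.9623 × √11 = 3.1915
Critical value for a two-sided test at α = 0.05: z_{α/2} = 1.960.
Power = Φ(δ − 1.960) + Φ(−δ − 1.960) = Φ(1.232) + Φ(-5.151) = 0.8909 + 0.0000 = 0.8909.
Type II error: β = 1 − power = 1 − 0.8909 = 0.1091.

β ≈ 0.109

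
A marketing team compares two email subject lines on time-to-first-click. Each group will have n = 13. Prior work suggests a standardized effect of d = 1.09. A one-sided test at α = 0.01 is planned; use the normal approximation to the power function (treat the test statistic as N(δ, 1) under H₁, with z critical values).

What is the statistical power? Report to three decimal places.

Power ≈ 0.675

Noncentrality parameter: δ = d·√(n/2) = 1.09 × √(13/2) = 2.7790
One-sided α = 0.01 → critical value z_{0.01} = 2.326.
Power = P(Z > 2.326 − δ) = Φ(0.453) = 0.6746.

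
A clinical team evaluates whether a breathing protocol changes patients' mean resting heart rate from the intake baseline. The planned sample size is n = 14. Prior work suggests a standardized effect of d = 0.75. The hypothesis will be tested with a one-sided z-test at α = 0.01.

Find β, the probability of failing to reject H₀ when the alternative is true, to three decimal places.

β ≈ 0.316

Noncentrality parameter: δ = d·√n = 0.75 × √14 = 2.8062
One-sided α = 0.01 → critical value z_{0.01} = 2.326.
Power = Φ(δ − 2.326) = Φ(0.480) = 0.6843.
Type II error: β = 1 − power = 1 − 0.6843 = 0.3157.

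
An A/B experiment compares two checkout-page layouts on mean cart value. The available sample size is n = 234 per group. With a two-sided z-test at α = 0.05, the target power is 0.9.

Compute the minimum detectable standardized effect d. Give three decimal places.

d ≈ 0.300

Need Φ(δ − 1.960) = 0.9, so δ = 1.960 + 1.282 = 3.242.
(The second rejection-region term Φ(−δ − z_{α/2}) is negligible and dropped.)
δ = d·√(n/2) ⇒ d = δ/√(n/2) = 3.242/√(234/2) = 0.2997.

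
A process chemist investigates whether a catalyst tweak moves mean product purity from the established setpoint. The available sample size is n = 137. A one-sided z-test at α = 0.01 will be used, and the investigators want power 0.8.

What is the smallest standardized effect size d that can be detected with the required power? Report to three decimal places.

Required noncentrality: δ = z_{0.01} + z_{0.20} = 2.326 + 0.842 = 3.168.
δ = d·√n ⇒ d = δ/√n = 3.168/√137 = 0.2707.

d ≈ 0.271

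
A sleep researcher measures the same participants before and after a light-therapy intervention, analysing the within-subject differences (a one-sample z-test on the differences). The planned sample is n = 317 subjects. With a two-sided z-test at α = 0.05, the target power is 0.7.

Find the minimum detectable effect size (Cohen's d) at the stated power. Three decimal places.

Need Φ(δ − 1.960) = 0.7, so δ = 1.960 + 0.524 = 2.484.
(The second rejection-region term Φ(−δ − z_{α/2}) is negligible and dropped.)
δ = d·√n ⇒ d = δ/√n = 2.484/√317 = 0.1395.

d ≈ 0.140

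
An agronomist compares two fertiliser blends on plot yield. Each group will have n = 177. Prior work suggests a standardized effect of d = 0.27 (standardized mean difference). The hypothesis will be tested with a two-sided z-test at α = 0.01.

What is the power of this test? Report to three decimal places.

Power ≈ 0.486

Noncentrality parameter: δ = d·√(n/2) = 0.27 × √(177/2) = 2.5400
Two-sided α = 0.01 → critical value z_{0.005} = 2.576.
Power = Φ(δ − 2.576) + Φ(−δ − 2.576) = Φ(-0.036) + Φ(-5.116) = 0.4857 + 0.0000 = 0.4857.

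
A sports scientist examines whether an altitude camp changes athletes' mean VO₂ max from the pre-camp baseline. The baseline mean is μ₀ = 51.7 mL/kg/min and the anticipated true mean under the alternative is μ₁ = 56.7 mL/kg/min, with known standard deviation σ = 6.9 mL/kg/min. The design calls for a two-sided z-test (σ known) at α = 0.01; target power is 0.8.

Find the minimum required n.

n = 23

Standardized effect: d = |μ₁ − μ₀| / σ = |56.7 − 51.7| / 6.9 = 0.7246
Set Φ(δ − 2.576) = 0.8; then δ − 2.576 = Φ⁻¹(0.8) = 0.842, giving δ = 3.417.
(For δ > 0 the lower-tail rejection region contributes negligibly to power, so the one-term inversion is standard.)
δ = d·√n ⇒ n = (δ/d)² = (3.417 / 0.7246)² = 22.24.
Round up to the next whole unit.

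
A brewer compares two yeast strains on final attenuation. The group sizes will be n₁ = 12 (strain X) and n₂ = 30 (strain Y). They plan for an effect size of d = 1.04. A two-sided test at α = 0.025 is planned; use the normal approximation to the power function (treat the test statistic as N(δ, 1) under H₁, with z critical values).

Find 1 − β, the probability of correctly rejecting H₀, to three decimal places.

Power ≈ 0.789

Noncentrality parameter: δ = d / √(1/n₁ + 1/n₂) = 1.04 / √(1/12 + 1/30) = 3.0448
Critical value for a two-sided test at α = 0.025: z_{α/2} = 2.241.
Power = Φ(δ − 2.241) + Φ(−δ − 2.241) = Φ(0.803) + Φ(-5.286) = 0.7891 + 0.0000 = 0.7891.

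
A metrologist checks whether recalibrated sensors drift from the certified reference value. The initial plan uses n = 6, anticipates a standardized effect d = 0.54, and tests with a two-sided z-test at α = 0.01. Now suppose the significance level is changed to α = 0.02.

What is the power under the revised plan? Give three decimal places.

δ = d·√n = 0.54 × √6 = 1.3227 (unchanged). New critical value: z_{0.01} = 2.326.
Revised power = Φ(δ − 2.326) + Φ(−δ − 2.326) = Φ(-1.004) + Φ(-3.649) = 0.1578 + 0.0001 = 0.1579.

Power ≈ 0.158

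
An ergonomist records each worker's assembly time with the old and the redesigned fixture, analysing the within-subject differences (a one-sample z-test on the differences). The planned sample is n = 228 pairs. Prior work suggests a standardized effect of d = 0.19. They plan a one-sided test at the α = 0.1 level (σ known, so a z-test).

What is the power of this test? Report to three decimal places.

Power ≈ 0.944

Noncentrality parameter: δ = d·√n = 0.19 × √228 = 2.8689
One-sided α = 0.1 → critical value z_{0.1} = 1.282.
Power = P(Z > 1.282 − δ) = Φ(1.587) = 0.9438.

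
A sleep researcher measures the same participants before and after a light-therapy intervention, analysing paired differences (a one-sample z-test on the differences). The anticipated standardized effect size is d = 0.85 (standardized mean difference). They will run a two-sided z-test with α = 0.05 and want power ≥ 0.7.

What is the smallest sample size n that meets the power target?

n = 9

Set Φ(δ − 1.960) = 0.7; then δ − 1.960 = Φ⁻¹(0.7) = 0.524, giving δ = 2.484.
(The Φ(−δ − z_{α/2}) term is vanishingly small for δ > 0 and is dropped in the standard sample-size formula.)
δ = d·√n ⇒ n = (δ/d)² = (2.484 / 0.85)² = 8.54.
Rounding up, n = 9.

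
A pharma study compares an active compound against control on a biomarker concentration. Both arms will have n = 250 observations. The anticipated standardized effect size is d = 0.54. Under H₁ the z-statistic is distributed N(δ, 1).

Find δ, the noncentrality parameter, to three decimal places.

δ = d·√(n/2) = 0.54 × √(250/2) = 6.0374

δ ≈ 6.037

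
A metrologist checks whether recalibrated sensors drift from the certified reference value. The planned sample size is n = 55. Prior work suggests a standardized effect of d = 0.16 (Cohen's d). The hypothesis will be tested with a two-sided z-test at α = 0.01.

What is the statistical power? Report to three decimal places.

Noncentrality parameter: δ = d·√n = 0.16 × √55 = 1.1866
Critical value for a two-sided test at α = 0.01: z_{α/2} = 2.576.
Power = Φ(δ − 2.576) + Φ(−δ − 2.576) = Φ(-1.389) + Φ(-3.762) = 0.0824 + 0.0001 = 0.0825.

Power ≈ 0.082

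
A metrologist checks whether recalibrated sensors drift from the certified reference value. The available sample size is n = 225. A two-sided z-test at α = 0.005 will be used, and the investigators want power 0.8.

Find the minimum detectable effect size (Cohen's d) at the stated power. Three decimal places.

d ≈ 0.243

Need Φ(δ − 2.807) = 0.8, so δ = 2.807 + 0.842 = 3.649.
(The second rejection-region term Φ(−δ − z_{α/2}) is negligible and dropped.)
δ = d·√n ⇒ d = δ/√n = 3.649/√225 = 0.2432.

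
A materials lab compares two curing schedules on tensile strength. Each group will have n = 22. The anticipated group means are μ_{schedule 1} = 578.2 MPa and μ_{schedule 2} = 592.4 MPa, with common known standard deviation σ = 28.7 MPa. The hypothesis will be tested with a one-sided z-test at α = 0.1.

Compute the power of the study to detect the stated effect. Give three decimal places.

Standardized effect: d = |μ_{schedule 1} − μ_{schedule 2}| / σ = |578.2 − 592.4| / 28.7 = 0.4948
Noncentrality parameter: δ = d·√(n/2) = 0.4948 × √(22/2) = 1.6410
One-sided α = 0.1 → critical value z_{0.1} = 1.282.
Power = Φ(δ − 1.282) = Φ(0.359) = 0.6404.

Power ≈ 0.640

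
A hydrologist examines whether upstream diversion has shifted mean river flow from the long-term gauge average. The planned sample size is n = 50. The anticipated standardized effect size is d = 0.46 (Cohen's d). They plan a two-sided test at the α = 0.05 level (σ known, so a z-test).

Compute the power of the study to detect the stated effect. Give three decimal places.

Noncentrality parameter: δ = d·√n = 0.46 × √50 = 3.2527
Critical value for a two-sided test at α = 0.05: z_{α/2} = 1.960.
Power = Φ(δ − 1.960) + Φ(−δ − 1.960) = Φ(1.293) + Φ(-5.213) = 0.9019 + 0.0000 = 0.9019.

Power ≈ 0.902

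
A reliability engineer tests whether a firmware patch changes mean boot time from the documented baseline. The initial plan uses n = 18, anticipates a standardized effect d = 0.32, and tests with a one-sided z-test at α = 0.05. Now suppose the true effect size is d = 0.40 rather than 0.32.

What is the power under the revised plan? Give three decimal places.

Power ≈ 0.521

With d = 0.40: δ = d·√n = 0.40 × √18 = 1.6971. Critical value z_{0.05} = 1.645.
Revised power = Φ(δ − 1.645) = Φ(0.052) = 0.5208.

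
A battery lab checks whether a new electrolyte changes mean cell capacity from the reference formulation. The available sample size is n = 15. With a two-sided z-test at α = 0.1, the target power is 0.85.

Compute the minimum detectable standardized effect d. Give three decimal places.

d ≈ 0.692

Need Φ(δ − 1.645) = 0.85, so δ = 1.645 + 1.036 = 2.681.
(Lower-tail contribution to power is negligible for δ > 0.)
δ = d·√n ⇒ d = δ/√n = 2.681/√15 = 0.6923.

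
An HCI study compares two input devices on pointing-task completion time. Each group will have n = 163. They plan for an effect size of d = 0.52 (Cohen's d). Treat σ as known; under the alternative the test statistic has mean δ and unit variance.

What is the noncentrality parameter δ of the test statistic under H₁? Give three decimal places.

δ ≈ 4.694

The noncentrality parameter scales effect size by the design's sample-size factor: δ = d·√(n/2) = 0.52 × √(163/2) = 4.6944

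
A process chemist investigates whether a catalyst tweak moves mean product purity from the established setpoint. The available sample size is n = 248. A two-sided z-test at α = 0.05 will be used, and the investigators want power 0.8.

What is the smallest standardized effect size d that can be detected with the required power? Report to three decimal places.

Need Φ(δ − 1.960) = 0.8, so δ = 1.960 + 0.842 = 2.802.
(The second rejection-region term Φ(−δ − z_{α/2}) is negligible and dropped.)
δ = d·√n ⇒ d = δ/√n = 2.802/√248 = 0.1779.

d ≈ 0.178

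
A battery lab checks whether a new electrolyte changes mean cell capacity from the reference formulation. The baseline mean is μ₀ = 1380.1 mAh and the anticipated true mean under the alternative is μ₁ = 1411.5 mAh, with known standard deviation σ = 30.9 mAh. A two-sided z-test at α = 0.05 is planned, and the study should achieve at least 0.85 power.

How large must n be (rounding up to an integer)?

Standardized effect: d = |μ₁ − μ₀| / σ = |1411.5 − 1380.1| / 30.9 = 1.0162
Set Φ(δ − 1.960) = 0.85; then δ − 1.960 = Φ⁻¹(0.85) = 1.036, giving δ = 2.996.
(The Φ(−δ − z_{α/2}) term is vanishingly small for δ > 0 and is dropped in the standard sample-size formula.)
δ = d·√n ⇒ n = (δ/d)² = (2.996 / 1.0162)² = 8.69.
Rounding up, n = 9.

n = 9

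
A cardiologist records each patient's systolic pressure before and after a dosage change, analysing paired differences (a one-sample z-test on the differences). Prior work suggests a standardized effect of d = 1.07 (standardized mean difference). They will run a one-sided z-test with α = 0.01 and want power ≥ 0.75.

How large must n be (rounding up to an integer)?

n = 8

Set Φ(δ − 2.326) = 0.75; then δ − 2.326 = Φ⁻¹(0.75) = 0.674, giving δ = 3.001.
δ = d·√n ⇒ n = (δ/d)² = (3.001 / 1.07)² = 7.87.
Rounding up, n = 8.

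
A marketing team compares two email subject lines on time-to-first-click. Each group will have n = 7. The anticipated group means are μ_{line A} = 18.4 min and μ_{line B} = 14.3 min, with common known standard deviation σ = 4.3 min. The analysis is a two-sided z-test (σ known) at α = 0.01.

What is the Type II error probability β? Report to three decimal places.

Standardized effect: d = |μ_{line A} − μ_{line B}| / σ = |18.4 − 14.3| / 4.3 = 0.9535
Noncentrality parameter: δ = d·√(n/2) = 0.9535 × √(7/2) = 1.7838
Critical value for a two-sided test at α = 0.01: z_{α/2} = 2.576.
Power = Φ(δ − 2.576) + Φ(−δ − 2.576) = Φ(-0.792) + Φ(-4.360) = 0.2142 + 0.0000 = 0.2142.
Type II error: β = 1 − power = 1 − 0.2142 = 0.7858.

β ≈ 0.786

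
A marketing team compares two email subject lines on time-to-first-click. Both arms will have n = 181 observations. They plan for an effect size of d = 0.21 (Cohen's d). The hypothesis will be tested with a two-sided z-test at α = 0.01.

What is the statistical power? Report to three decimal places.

Power ≈ 0.282

Noncentrality parameter: δ = d·√(n/2) = 0.21 × √(181/2) = 1.9978
Two-sided α = 0.01 → critical value z_{0.005} = 2.576.
Power = Φ(δ − 2.576) + Φ(−δ − 2.576) = Φ(-0.578) + Φ(-4.574) = 0.2816 + 0.0000 = 0.2816.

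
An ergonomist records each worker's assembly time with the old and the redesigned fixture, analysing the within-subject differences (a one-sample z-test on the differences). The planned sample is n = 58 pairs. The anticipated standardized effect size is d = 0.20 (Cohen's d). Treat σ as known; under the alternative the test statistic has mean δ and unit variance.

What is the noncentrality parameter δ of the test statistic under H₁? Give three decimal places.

The noncentrality parameter scales effect size by the design's sample-size factor: δ = d·√n = 0.20 × √58 = 1.5232

δ ≈ 1.523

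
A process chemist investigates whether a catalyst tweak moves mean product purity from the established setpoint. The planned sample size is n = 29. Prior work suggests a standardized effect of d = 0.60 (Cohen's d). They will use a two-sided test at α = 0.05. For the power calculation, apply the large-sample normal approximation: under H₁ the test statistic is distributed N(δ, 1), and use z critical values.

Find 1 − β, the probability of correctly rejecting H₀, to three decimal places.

Noncentrality parameter: δ = d·√n = 0.60 × √29 = 3.2311
Critical value for a two-sided test at α = 0.05: z_{α/2} = 1.960.
Power = Φ(δ − 1.960) + Φ(−δ − 1.960) = Φ(1.271) + Φ(-5.191) = 0.8982 + 0.0000 = 0.8982.

Power ≈ 0.898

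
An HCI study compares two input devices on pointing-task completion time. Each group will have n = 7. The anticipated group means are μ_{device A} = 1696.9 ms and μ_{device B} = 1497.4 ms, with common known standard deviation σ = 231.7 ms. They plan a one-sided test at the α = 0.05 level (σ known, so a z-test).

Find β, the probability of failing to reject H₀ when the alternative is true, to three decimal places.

Standardized effect: d = |μ_{device A} − μ_{device B}| / σ = |1696.9 − 1497.4| / 231.7 = 0.8610
Noncentrality parameter: δ = d·√(n/2) = 0.8610 × √(7/2) = 1.6108
One-sided α = 0.05 → critical value z_{0.05} = 1.645.
Power = Φ(δ − 1.645) = Φ(-0.034) = 0.4864.
Type II error: β = 1 − power = 1 − 0.4864 = 0.5136.

β ≈ 0.514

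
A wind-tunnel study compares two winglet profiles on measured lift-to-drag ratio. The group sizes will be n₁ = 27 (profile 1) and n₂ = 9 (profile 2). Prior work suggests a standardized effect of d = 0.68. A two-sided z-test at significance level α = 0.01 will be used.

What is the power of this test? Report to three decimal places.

Noncentrality parameter: δ = d / √(1/n₁ + 1/n₂) = 0.68 / √(1/27 + 1/9) = 1.7667
Two-sided α = 0.01 → critical value z_{0.005} = 2.576.
Power = Φ(δ − 2.576) + Φ(−δ − 2.576) = Φ(-0.809) + Φ(-4.343) = 0.2092 + 0.0000 = 0.2092.

Power ≈ 0.209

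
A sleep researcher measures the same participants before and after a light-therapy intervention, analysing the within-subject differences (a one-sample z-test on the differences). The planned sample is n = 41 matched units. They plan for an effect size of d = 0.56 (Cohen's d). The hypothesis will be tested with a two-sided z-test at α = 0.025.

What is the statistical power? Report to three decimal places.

Noncentrality parameter: δ = d·√n = 0.56 × √41 = 3.5857
Two-sided α = 0.025 → critical value z_{0.0125} = 2.241.
Power = Φ(δ − 2.241) + Φ(−δ − 2.241) = Φ(1.344) + Φ(-5.827) = 0.9106 + 0.0000 = 0.9106.

Power ≈ 0.911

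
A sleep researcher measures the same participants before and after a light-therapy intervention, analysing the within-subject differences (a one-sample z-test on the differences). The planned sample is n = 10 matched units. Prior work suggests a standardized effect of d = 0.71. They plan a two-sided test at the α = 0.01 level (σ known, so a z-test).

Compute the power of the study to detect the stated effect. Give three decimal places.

Power ≈ 0.370

Noncentrality parameter: δ = d·√n = 0.71 × √10 = 2.2452
Two-sided α = 0.01 → critical value z_{0.005} = 2.576.
Power = Φ(δ − 2.576) + Φ(−δ − 2.576) = Φ(-0.331) + Φ(-4.821) = 0.3705 + 0.0000 = 0.3705.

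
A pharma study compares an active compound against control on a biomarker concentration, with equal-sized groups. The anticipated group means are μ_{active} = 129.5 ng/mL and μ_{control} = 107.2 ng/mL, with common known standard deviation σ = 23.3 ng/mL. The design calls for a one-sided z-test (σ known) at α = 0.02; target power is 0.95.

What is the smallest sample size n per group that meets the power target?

Standardized effect: d = |μ_{active} − μ_{control}| / σ = |129.5 − 107.2| / 23.3 = 0.9571
Set Φ(δ − 2.054) = 0.95; then δ − 2.054 = Φ⁻¹(0.95) = 1.645, giving δ = 3.699.
δ = d·√(n/2) ⇒ n = 2(δ/d)² = 2 × (3.699 / 0.9571)² = 29.87.
Rounding up, n = 30 per group.

n = 30 per group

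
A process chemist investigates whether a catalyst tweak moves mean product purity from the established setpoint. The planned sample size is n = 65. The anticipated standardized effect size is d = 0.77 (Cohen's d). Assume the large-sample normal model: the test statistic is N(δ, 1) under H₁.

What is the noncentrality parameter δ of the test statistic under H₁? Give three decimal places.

The noncentrality parameter scales effect size by the design's sample-size factor: δ = d·√n = 0.77 × √65 = 6.2079

δ ≈ 6.208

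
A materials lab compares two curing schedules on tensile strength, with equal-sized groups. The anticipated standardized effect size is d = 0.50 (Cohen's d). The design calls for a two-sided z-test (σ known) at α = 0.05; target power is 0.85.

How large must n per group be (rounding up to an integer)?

For power 0.85 need Φ(δ − z_{0.025}) = 0.85, so δ = z_{0.025} + z_{0.15} = 1.960 + 1.036 = 2.996.
(For δ > 0 the lower-tail rejection region contributes negligibly to power, so the one-term inversion is standard.)
δ = d·√(n/2) ⇒ n = 2(δ/d)² = 2 × (2.996 / 0.50)² = 71.83.
Round up to the next whole unit.

n = 72 per group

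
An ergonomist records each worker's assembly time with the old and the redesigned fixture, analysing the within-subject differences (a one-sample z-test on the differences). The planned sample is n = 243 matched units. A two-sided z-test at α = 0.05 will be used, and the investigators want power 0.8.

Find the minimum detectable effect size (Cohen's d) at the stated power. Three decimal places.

d ≈ 0.180

Required noncentrality: δ = z_{0.025} + z_{0.20} = 1.960 + 0.842 = 2.802.
(The second rejection-region term Φ(−δ − z_{α/2}) is negligible and dropped.)
δ = d·√n ⇒ d = δ/√n = 2.802/√243 = 0.1797.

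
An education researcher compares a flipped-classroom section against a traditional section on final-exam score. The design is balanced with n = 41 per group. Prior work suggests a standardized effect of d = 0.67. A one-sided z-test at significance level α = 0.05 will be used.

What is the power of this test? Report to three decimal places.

Power ≈ 0.918

Noncentrality parameter: δ = d·√(n/2) = 0.67 × √(41/2) = 3.0336
One-sided α = 0.05 → critical value z_{0.05} = 1.645.
Power = P(Z > 1.645 − δ) = Φ(1.389) = 0.9175.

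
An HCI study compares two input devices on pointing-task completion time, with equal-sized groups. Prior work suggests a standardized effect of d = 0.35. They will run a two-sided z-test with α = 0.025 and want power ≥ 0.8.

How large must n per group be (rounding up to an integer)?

n = 156 per group

Set Φ(δ − 2.241) = 0.8; then δ − 2.241 = Φ⁻¹(0.8) = 0.842, giving δ = 3.083.
(For δ > 0 the lower-tail rejection region contributes negligibly to power, so the one-term inversion is standard.)
δ = d·√(n/2) ⇒ n = 2(δ/d)² = 2 × (3.083 / 0.35)² = 155.18.
Rounding up, n = 156 per group.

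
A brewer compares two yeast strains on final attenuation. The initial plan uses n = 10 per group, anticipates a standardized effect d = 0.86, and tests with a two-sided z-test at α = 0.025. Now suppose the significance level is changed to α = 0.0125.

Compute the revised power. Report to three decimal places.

Power ≈ 0.283

δ = d·√(n/2) = 0.86 × √(10/2) = 1.9230 (unchanged). New critical value: z_{0.0063} = 2.498.
Revised power = Φ(δ − 2.498) + Φ(−δ − 2.498) = Φ(-0.575) + Φ(-4.421) = 0.2828 + 0.0000 = 0.2828.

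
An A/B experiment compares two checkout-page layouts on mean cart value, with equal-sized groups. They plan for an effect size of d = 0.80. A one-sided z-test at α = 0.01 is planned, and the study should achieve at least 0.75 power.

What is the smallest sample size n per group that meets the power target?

n = 29 per group

For power 0.75 need Φ(δ − z_{0.01}) = 0.75, so δ = z_{0.01} + z_{0.25} = 2.326 + 0.674 = 3.001.
δ = d·√(n/2) ⇒ n = 2(δ/d)² = 2 × (3.001 / 0.80)² = 28.14.
Round up to the next whole unit.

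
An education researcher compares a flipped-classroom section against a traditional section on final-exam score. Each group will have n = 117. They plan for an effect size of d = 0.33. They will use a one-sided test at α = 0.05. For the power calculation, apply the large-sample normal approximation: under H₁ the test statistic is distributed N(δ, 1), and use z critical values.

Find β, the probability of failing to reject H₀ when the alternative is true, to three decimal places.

Noncentrality parameter: λ = d·√(n/2) = 0.33 × √(117/2) = 2.5240
One-sided α = 0.05 → critical value z_{0.05} = 1.645.
Power = Φ(λ − 1.645) = Φ(0.879) = 0.8103.
Type II error: β = 1 − power = 1 − 0.8103 = 0.1897.

β ≈ 0.190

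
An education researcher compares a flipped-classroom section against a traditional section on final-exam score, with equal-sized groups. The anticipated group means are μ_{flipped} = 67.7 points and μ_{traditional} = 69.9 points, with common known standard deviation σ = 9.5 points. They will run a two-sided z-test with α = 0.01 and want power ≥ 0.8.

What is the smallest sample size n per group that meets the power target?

n = 436 per group

Standardized effect: d = |μ_{flipped} − μ_{traditional}| / σ = |67.7 − 69.9| / 9.5 = 0.2316
For power 0.8 need Φ(δ − z_{0.005}) = 0.8, so δ = z_{0.005} + z_{0.20} = 2.576 + 0.842 = 3.417.
(The Φ(−δ − z_{α/2}) term is vanishingly small for δ > 0 and is dropped in the standard sample-size formula.)
δ = d·√(n/2) ⇒ n = 2(δ/d)² = 2 × (3.417 / 0.2316)² = 435.55.
Rounding up, n = 436 per group.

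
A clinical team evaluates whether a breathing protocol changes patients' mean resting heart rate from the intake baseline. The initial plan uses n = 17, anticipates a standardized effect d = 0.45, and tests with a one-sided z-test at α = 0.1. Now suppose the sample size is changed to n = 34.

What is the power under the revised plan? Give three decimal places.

With n = 34: δ = d·√n = 0.45 × √34 = 2.6239. Critical value z_{0.1} = 1.282.
Revised power = Φ(δ − 1.282) = Φ(1.342) = 0.9103.

Power ≈ 0.910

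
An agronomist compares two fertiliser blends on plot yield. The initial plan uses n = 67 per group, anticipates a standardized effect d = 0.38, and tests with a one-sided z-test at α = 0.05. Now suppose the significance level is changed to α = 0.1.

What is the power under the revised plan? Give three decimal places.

Power ≈ 0.821

δ = d·√(n/2) = 0.38 × √(67/2) = 2.1994 (unchanged). New critical value: z_{0.1} = 1.282.
Revised power = Φ(δ − 1.282) = Φ(0.918) = 0.8207.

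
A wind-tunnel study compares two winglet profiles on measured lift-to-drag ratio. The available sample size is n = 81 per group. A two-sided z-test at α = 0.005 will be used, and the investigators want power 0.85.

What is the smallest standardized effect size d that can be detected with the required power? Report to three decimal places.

Required noncentrality: δ = z_{0.0025} + z_{0.15} = 2.807 + 1.036 = 3.843.
(Lower-tail contribution to power is negligible for δ > 0.)
δ = d·√(n/2) ⇒ d = δ/√(n/2) = 3.843/√(81/2) = 0.6039.

d ≈ 0.604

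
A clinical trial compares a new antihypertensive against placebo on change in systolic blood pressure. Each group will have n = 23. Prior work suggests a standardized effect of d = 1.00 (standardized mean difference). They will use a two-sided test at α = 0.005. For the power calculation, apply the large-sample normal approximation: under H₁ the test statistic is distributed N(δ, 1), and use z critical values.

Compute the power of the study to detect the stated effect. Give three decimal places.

Power ≈ 0.720

Noncentrality parameter: δ = d·√(n/2) = 1.00 × √(23/2) = 3.3912
Two-sided α = 0.005 → critical value z_{0.0025} = 2.807.
Power = Φ(δ − 2.807) + Φ(−δ − 2.807) = Φ(0.584) + Φ(-6.198) = 0.7204 + 0.0000 = 0.7204.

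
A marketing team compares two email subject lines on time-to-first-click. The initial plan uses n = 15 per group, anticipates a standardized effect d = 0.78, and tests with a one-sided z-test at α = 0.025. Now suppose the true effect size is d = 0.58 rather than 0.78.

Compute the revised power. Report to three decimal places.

Power ≈ 0.355

With d = 0.58: δ = d·√(n/2) = 0.58 × √(15/2) = 1.5884. Critical value z_{0.025} = 1.960.
Revised power = Φ(δ − 1.960) = Φ(-0.372) = 0.3551.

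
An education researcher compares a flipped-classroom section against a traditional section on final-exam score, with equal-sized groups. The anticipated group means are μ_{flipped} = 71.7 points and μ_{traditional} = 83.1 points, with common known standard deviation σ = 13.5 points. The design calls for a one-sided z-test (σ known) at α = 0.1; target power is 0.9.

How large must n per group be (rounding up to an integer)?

n = 19 per group

Standardized effect: d = |μ_{flipped} − μ_{traditional}| / σ = |71.7 − 83.1| / 13.5 = 0.8444
Set Φ(δ − 1.282) = 0.9; then δ − 1.282 = Φ⁻¹(0.9) = 1.282, giving δ = 2.563.
δ = d·√(n/2) ⇒ n = 2(δ/d)² = 2 × (2.563 / 0.8444)² = 18.43.
Round up to the next whole unit.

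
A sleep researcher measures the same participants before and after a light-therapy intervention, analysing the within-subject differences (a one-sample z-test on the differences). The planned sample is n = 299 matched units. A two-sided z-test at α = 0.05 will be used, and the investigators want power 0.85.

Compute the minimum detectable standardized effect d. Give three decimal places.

d ≈ 0.173

Need Φ(δ − 1.960) = 0.85, so δ = 1.960 + 1.036 = 2.996.
(Lower-tail contribution to power is negligible for δ > 0.)
δ = d·√n ⇒ d = δ/√n = 2.996/√299 = 0.1733.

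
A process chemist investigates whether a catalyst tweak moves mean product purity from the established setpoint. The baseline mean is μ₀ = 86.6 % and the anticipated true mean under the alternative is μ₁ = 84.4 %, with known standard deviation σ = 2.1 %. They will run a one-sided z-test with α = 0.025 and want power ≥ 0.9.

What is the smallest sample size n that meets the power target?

n = 10

Standardized effect: d = |μ₁ − μ₀| / σ = |84.4 − 86.6| / 2.1 = 1.0476
Set Φ(δ − 1.960) = 0.9; then δ − 1.960 = Φ⁻¹(0.9) = 1.282, giving δ = 3.242.
δ = d·√n ⇒ n = (δ/d)² = (3.242 / 1.0476)² = 9.57.
Rounding up, n = 10.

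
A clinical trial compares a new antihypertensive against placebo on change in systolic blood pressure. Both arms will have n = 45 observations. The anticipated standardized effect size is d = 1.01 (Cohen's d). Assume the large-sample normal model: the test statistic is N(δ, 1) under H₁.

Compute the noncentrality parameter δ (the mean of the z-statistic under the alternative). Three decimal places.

δ ≈ 4.791

The noncentrality parameter scales effect size by the design's sample-size factor: δ = d·√(n/2) = 1.01 × √(45/2) = 4.7909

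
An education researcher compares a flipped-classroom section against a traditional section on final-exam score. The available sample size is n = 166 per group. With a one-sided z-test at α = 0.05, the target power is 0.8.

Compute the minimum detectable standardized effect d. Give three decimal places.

Need Φ(δ − 1.645) = 0.8, so δ = 1.645 + 0.842 = 2.486.
δ = d·√(n/2) ⇒ d = δ/√(n/2) = 2.486/√(166/2) = 0.2729.

d ≈ 0.273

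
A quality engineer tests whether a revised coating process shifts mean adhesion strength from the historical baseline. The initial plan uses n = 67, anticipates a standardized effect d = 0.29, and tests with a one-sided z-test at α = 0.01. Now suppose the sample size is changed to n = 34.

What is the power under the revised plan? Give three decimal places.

With n = 34: δ = d·√n = 0.29 × √34 = 1.6910. Critical value z_{0.01} = 2.326.
Revised power = Φ(δ − 2.326) = Φ(-0.635) = 0.2626.

Power ≈ 0.263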